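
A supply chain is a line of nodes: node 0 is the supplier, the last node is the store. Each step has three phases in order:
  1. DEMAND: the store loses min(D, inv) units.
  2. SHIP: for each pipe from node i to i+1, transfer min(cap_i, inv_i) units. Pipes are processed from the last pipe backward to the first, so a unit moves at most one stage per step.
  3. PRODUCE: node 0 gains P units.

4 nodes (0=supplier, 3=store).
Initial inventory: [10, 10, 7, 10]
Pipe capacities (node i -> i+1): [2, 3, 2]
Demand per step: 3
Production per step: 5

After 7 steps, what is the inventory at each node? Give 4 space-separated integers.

Step 1: demand=3,sold=3 ship[2->3]=2 ship[1->2]=3 ship[0->1]=2 prod=5 -> inv=[13 9 8 9]
Step 2: demand=3,sold=3 ship[2->3]=2 ship[1->2]=3 ship[0->1]=2 prod=5 -> inv=[16 8 9 8]
Step 3: demand=3,sold=3 ship[2->3]=2 ship[1->2]=3 ship[0->1]=2 prod=5 -> inv=[19 7 10 7]
Step 4: demand=3,sold=3 ship[2->3]=2 ship[1->2]=3 ship[0->1]=2 prod=5 -> inv=[22 6 11 6]
Step 5: demand=3,sold=3 ship[2->3]=2 ship[1->2]=3 ship[0->1]=2 prod=5 -> inv=[25 5 12 5]
Step 6: demand=3,sold=3 ship[2->3]=2 ship[1->2]=3 ship[0->1]=2 prod=5 -> inv=[28 4 13 4]
Step 7: demand=3,sold=3 ship[2->3]=2 ship[1->2]=3 ship[0->1]=2 prod=5 -> inv=[31 3 14 3]

31 3 14 3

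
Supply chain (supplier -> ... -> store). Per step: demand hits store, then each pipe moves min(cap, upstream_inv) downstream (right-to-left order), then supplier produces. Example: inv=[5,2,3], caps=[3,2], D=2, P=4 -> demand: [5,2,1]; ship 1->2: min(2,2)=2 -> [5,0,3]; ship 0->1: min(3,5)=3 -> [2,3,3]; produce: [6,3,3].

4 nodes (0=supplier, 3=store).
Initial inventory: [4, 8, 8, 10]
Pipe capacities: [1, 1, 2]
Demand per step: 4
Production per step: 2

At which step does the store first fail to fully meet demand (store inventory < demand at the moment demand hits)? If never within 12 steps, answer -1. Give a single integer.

Step 1: demand=4,sold=4 ship[2->3]=2 ship[1->2]=1 ship[0->1]=1 prod=2 -> [5 8 7 8]
Step 2: demand=4,sold=4 ship[2->3]=2 ship[1->2]=1 ship[0->1]=1 prod=2 -> [6 8 6 6]
Step 3: demand=4,sold=4 ship[2->3]=2 ship[1->2]=1 ship[0->1]=1 prod=2 -> [7 8 5 4]
Step 4: demand=4,sold=4 ship[2->3]=2 ship[1->2]=1 ship[0->1]=1 prod=2 -> [8 8 4 2]
Step 5: demand=4,sold=2 ship[2->3]=2 ship[1->2]=1 ship[0->1]=1 prod=2 -> [9 8 3 2]
Step 6: demand=4,sold=2 ship[2->3]=2 ship[1->2]=1 ship[0->1]=1 prod=2 -> [10 8 2 2]
Step 7: demand=4,sold=2 ship[2->3]=2 ship[1->2]=1 ship[0->1]=1 prod=2 -> [11 8 1 2]
Step 8: demand=4,sold=2 ship[2->3]=1 ship[1->2]=1 ship[0->1]=1 prod=2 -> [12 8 1 1]
Step 9: demand=4,sold=1 ship[2->3]=1 ship[1->2]=1 ship[0->1]=1 prod=2 -> [13 8 1 1]
Step 10: demand=4,sold=1 ship[2->3]=1 ship[1->2]=1 ship[0->1]=1 prod=2 -> [14 8 1 1]
Step 11: demand=4,sold=1 ship[2->3]=1 ship[1->2]=1 ship[0->1]=1 prod=2 -> [15 8 1 1]
Step 12: demand=4,sold=1 ship[2->3]=1 ship[1->2]=1 ship[0->1]=1 prod=2 -> [16 8 1 1]
First stockout at step 5

5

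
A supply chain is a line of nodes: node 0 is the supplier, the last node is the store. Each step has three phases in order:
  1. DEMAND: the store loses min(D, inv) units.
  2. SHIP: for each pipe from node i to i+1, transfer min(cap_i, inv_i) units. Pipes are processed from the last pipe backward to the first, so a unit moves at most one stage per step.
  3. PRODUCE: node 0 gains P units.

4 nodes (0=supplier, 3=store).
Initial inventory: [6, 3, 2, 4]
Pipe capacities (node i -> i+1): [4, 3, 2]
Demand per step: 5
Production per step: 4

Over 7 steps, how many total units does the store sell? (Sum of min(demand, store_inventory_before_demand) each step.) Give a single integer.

Step 1: sold=4 (running total=4) -> [6 4 3 2]
Step 2: sold=2 (running total=6) -> [6 5 4 2]
Step 3: sold=2 (running total=8) -> [6 6 5 2]
Step 4: sold=2 (running total=10) -> [6 7 6 2]
Step 5: sold=2 (running total=12) -> [6 8 7 2]
Step 6: sold=2 (running total=14) -> [6 9 8 2]
Step 7: sold=2 (running total=16) -> [6 10 9 2]

Answer: 16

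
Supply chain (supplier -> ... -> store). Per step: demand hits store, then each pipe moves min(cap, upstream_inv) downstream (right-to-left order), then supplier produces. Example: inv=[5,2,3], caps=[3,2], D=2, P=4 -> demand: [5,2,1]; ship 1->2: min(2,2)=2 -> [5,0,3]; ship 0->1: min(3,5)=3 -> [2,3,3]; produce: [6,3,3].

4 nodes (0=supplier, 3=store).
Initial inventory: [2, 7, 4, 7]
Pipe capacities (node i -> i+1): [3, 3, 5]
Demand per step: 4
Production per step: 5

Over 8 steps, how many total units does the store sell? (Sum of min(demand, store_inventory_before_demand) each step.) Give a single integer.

Step 1: sold=4 (running total=4) -> [5 6 3 7]
Step 2: sold=4 (running total=8) -> [7 6 3 6]
Step 3: sold=4 (running total=12) -> [9 6 3 5]
Step 4: sold=4 (running total=16) -> [11 6 3 4]
Step 5: sold=4 (running total=20) -> [13 6 3 3]
Step 6: sold=3 (running total=23) -> [15 6 3 3]
Step 7: sold=3 (running total=26) -> [17 6 3 3]
Step 8: sold=3 (running total=29) -> [19 6 3 3]

Answer: 29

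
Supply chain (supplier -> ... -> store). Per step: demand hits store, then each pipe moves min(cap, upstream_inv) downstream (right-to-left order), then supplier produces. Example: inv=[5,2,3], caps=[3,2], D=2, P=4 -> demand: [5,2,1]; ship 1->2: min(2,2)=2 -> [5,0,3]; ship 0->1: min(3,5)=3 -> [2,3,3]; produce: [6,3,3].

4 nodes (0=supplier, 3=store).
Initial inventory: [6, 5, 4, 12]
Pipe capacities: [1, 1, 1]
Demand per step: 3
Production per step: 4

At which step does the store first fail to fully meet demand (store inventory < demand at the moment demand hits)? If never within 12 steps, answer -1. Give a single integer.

Step 1: demand=3,sold=3 ship[2->3]=1 ship[1->2]=1 ship[0->1]=1 prod=4 -> [9 5 4 10]
Step 2: demand=3,sold=3 ship[2->3]=1 ship[1->2]=1 ship[0->1]=1 prod=4 -> [12 5 4 8]
Step 3: demand=3,sold=3 ship[2->3]=1 ship[1->2]=1 ship[0->1]=1 prod=4 -> [15 5 4 6]
Step 4: demand=3,sold=3 ship[2->3]=1 ship[1->2]=1 ship[0->1]=1 prod=4 -> [18 5 4 4]
Step 5: demand=3,sold=3 ship[2->3]=1 ship[1->2]=1 ship[0->1]=1 prod=4 -> [21 5 4 2]
Step 6: demand=3,sold=2 ship[2->3]=1 ship[1->2]=1 ship[0->1]=1 prod=4 -> [24 5 4 1]
Step 7: demand=3,sold=1 ship[2->3]=1 ship[1->2]=1 ship[0->1]=1 prod=4 -> [27 5 4 1]
Step 8: demand=3,sold=1 ship[2->3]=1 ship[1->2]=1 ship[0->1]=1 prod=4 -> [30 5 4 1]
Step 9: demand=3,sold=1 ship[2->3]=1 ship[1->2]=1 ship[0->1]=1 prod=4 -> [33 5 4 1]
Step 10: demand=3,sold=1 ship[2->3]=1 ship[1->2]=1 ship[0->1]=1 prod=4 -> [36 5 4 1]
Step 11: demand=3,sold=1 ship[2->3]=1 ship[1->2]=1 ship[0->1]=1 prod=4 -> [39 5 4 1]
Step 12: demand=3,sold=1 ship[2->3]=1 ship[1->2]=1 ship[0->1]=1 prod=4 -> [42 5 4 1]
First stockout at step 6

6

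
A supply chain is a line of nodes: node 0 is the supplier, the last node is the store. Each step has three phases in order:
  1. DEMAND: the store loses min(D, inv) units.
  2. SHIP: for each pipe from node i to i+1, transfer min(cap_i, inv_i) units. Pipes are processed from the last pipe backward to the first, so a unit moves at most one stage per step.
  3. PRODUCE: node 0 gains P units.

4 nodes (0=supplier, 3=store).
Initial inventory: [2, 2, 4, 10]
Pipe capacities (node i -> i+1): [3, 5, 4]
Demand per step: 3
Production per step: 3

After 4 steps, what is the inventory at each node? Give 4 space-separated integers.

Step 1: demand=3,sold=3 ship[2->3]=4 ship[1->2]=2 ship[0->1]=2 prod=3 -> inv=[3 2 2 11]
Step 2: demand=3,sold=3 ship[2->3]=2 ship[1->2]=2 ship[0->1]=3 prod=3 -> inv=[3 3 2 10]
Step 3: demand=3,sold=3 ship[2->3]=2 ship[1->2]=3 ship[0->1]=3 prod=3 -> inv=[3 3 3 9]
Step 4: demand=3,sold=3 ship[2->3]=3 ship[1->2]=3 ship[0->1]=3 prod=3 -> inv=[3 3 3 9]

3 3 3 9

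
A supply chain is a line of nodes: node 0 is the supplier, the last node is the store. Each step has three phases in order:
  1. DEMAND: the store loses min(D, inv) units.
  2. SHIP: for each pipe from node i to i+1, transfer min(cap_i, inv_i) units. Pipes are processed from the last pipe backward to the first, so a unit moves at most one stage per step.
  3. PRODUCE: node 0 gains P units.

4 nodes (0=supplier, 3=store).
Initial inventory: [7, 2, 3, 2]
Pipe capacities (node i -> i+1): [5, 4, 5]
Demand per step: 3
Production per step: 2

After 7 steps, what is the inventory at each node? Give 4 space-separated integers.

Step 1: demand=3,sold=2 ship[2->3]=3 ship[1->2]=2 ship[0->1]=5 prod=2 -> inv=[4 5 2 3]
Step 2: demand=3,sold=3 ship[2->3]=2 ship[1->2]=4 ship[0->1]=4 prod=2 -> inv=[2 5 4 2]
Step 3: demand=3,sold=2 ship[2->3]=4 ship[1->2]=4 ship[0->1]=2 prod=2 -> inv=[2 3 4 4]
Step 4: demand=3,sold=3 ship[2->3]=4 ship[1->2]=3 ship[0->1]=2 prod=2 -> inv=[2 2 3 5]
Step 5: demand=3,sold=3 ship[2->3]=3 ship[1->2]=2 ship[0->1]=2 prod=2 -> inv=[2 2 2 5]
Step 6: demand=3,sold=3 ship[2->3]=2 ship[1->2]=2 ship[0->1]=2 prod=2 -> inv=[2 2 2 4]
Step 7: demand=3,sold=3 ship[2->3]=2 ship[1->2]=2 ship[0->1]=2 prod=2 -> inv=[2 2 2 3]

2 2 2 3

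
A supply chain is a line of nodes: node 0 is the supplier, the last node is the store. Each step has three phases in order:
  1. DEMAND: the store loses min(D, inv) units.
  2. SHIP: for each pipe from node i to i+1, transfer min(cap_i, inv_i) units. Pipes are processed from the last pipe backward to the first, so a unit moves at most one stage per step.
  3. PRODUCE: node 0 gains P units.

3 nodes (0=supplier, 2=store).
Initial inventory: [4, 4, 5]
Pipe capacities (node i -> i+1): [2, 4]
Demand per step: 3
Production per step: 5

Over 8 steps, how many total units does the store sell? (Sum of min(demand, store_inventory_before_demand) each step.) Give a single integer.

Answer: 21

Derivation:
Step 1: sold=3 (running total=3) -> [7 2 6]
Step 2: sold=3 (running total=6) -> [10 2 5]
Step 3: sold=3 (running total=9) -> [13 2 4]
Step 4: sold=3 (running total=12) -> [16 2 3]
Step 5: sold=3 (running total=15) -> [19 2 2]
Step 6: sold=2 (running total=17) -> [22 2 2]
Step 7: sold=2 (running total=19) -> [25 2 2]
Step 8: sold=2 (running total=21) -> [28 2 2]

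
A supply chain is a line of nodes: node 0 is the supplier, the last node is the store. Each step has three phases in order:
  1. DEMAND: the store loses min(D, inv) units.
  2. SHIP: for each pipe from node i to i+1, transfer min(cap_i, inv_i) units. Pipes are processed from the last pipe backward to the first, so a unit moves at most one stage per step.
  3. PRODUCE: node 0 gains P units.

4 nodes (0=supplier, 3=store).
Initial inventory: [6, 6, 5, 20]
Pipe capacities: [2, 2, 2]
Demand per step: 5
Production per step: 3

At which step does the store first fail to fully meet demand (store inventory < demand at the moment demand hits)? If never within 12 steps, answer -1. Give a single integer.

Step 1: demand=5,sold=5 ship[2->3]=2 ship[1->2]=2 ship[0->1]=2 prod=3 -> [7 6 5 17]
Step 2: demand=5,sold=5 ship[2->3]=2 ship[1->2]=2 ship[0->1]=2 prod=3 -> [8 6 5 14]
Step 3: demand=5,sold=5 ship[2->3]=2 ship[1->2]=2 ship[0->1]=2 prod=3 -> [9 6 5 11]
Step 4: demand=5,sold=5 ship[2->3]=2 ship[1->2]=2 ship[0->1]=2 prod=3 -> [10 6 5 8]
Step 5: demand=5,sold=5 ship[2->3]=2 ship[1->2]=2 ship[0->1]=2 prod=3 -> [11 6 5 5]
Step 6: demand=5,sold=5 ship[2->3]=2 ship[1->2]=2 ship[0->1]=2 prod=3 -> [12 6 5 2]
Step 7: demand=5,sold=2 ship[2->3]=2 ship[1->2]=2 ship[0->1]=2 prod=3 -> [13 6 5 2]
Step 8: demand=5,sold=2 ship[2->3]=2 ship[1->2]=2 ship[0->1]=2 prod=3 -> [14 6 5 2]
Step 9: demand=5,sold=2 ship[2->3]=2 ship[1->2]=2 ship[0->1]=2 prod=3 -> [15 6 5 2]
Step 10: demand=5,sold=2 ship[2->3]=2 ship[1->2]=2 ship[0->1]=2 prod=3 -> [16 6 5 2]
Step 11: demand=5,sold=2 ship[2->3]=2 ship[1->2]=2 ship[0->1]=2 prod=3 -> [17 6 5 2]
Step 12: demand=5,sold=2 ship[2->3]=2 ship[1->2]=2 ship[0->1]=2 prod=3 -> [18 6 5 2]
First stockout at step 7

7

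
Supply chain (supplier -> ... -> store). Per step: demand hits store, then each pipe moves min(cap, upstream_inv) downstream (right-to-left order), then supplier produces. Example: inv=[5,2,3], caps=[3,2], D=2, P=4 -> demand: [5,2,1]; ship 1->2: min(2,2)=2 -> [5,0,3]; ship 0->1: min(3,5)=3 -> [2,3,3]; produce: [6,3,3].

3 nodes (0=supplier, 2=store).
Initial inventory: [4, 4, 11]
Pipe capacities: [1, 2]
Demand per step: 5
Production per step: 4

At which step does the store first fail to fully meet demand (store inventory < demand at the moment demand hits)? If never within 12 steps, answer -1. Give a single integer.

Step 1: demand=5,sold=5 ship[1->2]=2 ship[0->1]=1 prod=4 -> [7 3 8]
Step 2: demand=5,sold=5 ship[1->2]=2 ship[0->1]=1 prod=4 -> [10 2 5]
Step 3: demand=5,sold=5 ship[1->2]=2 ship[0->1]=1 prod=4 -> [13 1 2]
Step 4: demand=5,sold=2 ship[1->2]=1 ship[0->1]=1 prod=4 -> [16 1 1]
Step 5: demand=5,sold=1 ship[1->2]=1 ship[0->1]=1 prod=4 -> [19 1 1]
Step 6: demand=5,sold=1 ship[1->2]=1 ship[0->1]=1 prod=4 -> [22 1 1]
Step 7: demand=5,sold=1 ship[1->2]=1 ship[0->1]=1 prod=4 -> [25 1 1]
Step 8: demand=5,sold=1 ship[1->2]=1 ship[0->1]=1 prod=4 -> [28 1 1]
Step 9: demand=5,sold=1 ship[1->2]=1 ship[0->1]=1 prod=4 -> [31 1 1]
Step 10: demand=5,sold=1 ship[1->2]=1 ship[0->1]=1 prod=4 -> [34 1 1]
Step 11: demand=5,sold=1 ship[1->2]=1 ship[0->1]=1 prod=4 -> [37 1 1]
Step 12: demand=5,sold=1 ship[1->2]=1 ship[0->1]=1 prod=4 -> [40 1 1]
First stockout at step 4

4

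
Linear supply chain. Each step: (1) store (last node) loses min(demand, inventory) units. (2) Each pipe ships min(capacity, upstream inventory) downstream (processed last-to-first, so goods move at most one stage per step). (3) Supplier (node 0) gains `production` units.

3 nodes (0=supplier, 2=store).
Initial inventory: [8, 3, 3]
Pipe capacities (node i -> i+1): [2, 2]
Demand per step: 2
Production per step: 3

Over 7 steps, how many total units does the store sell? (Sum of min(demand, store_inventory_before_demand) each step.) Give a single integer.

Step 1: sold=2 (running total=2) -> [9 3 3]
Step 2: sold=2 (running total=4) -> [10 3 3]
Step 3: sold=2 (running total=6) -> [11 3 3]
Step 4: sold=2 (running total=8) -> [12 3 3]
Step 5: sold=2 (running total=10) -> [13 3 3]
Step 6: sold=2 (running total=12) -> [14 3 3]
Step 7: sold=2 (running total=14) -> [15 3 3]

Answer: 14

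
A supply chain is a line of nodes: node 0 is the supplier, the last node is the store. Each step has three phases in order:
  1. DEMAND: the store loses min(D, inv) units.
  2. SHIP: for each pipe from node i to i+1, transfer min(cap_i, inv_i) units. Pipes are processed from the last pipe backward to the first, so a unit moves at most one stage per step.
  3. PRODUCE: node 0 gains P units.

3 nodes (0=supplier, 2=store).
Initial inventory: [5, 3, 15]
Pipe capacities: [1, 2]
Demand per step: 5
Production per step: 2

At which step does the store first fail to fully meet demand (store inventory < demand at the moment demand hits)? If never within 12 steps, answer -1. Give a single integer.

Step 1: demand=5,sold=5 ship[1->2]=2 ship[0->1]=1 prod=2 -> [6 2 12]
Step 2: demand=5,sold=5 ship[1->2]=2 ship[0->1]=1 prod=2 -> [7 1 9]
Step 3: demand=5,sold=5 ship[1->2]=1 ship[0->1]=1 prod=2 -> [8 1 5]
Step 4: demand=5,sold=5 ship[1->2]=1 ship[0->1]=1 prod=2 -> [9 1 1]
Step 5: demand=5,sold=1 ship[1->2]=1 ship[0->1]=1 prod=2 -> [10 1 1]
Step 6: demand=5,sold=1 ship[1->2]=1 ship[0->1]=1 prod=2 -> [11 1 1]
Step 7: demand=5,sold=1 ship[1->2]=1 ship[0->1]=1 prod=2 -> [12 1 1]
Step 8: demand=5,sold=1 ship[1->2]=1 ship[0->1]=1 prod=2 -> [13 1 1]
Step 9: demand=5,sold=1 ship[1->2]=1 ship[0->1]=1 prod=2 -> [14 1 1]
Step 10: demand=5,sold=1 ship[1->2]=1 ship[0->1]=1 prod=2 -> [15 1 1]
Step 11: demand=5,sold=1 ship[1->2]=1 ship[0->1]=1 prod=2 -> [16 1 1]
Step 12: demand=5,sold=1 ship[1->2]=1 ship[0->1]=1 prod=2 -> [17 1 1]
First stockout at step 5

5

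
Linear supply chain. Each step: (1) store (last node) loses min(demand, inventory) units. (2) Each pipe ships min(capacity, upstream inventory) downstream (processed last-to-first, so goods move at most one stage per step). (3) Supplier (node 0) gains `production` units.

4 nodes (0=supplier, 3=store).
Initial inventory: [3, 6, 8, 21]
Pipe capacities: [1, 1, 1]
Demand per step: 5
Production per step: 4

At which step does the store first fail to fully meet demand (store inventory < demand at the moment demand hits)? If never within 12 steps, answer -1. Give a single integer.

Step 1: demand=5,sold=5 ship[2->3]=1 ship[1->2]=1 ship[0->1]=1 prod=4 -> [6 6 8 17]
Step 2: demand=5,sold=5 ship[2->3]=1 ship[1->2]=1 ship[0->1]=1 prod=4 -> [9 6 8 13]
Step 3: demand=5,sold=5 ship[2->3]=1 ship[1->2]=1 ship[0->1]=1 prod=4 -> [12 6 8 9]
Step 4: demand=5,sold=5 ship[2->3]=1 ship[1->2]=1 ship[0->1]=1 prod=4 -> [15 6 8 5]
Step 5: demand=5,sold=5 ship[2->3]=1 ship[1->2]=1 ship[0->1]=1 prod=4 -> [18 6 8 1]
Step 6: demand=5,sold=1 ship[2->3]=1 ship[1->2]=1 ship[0->1]=1 prod=4 -> [21 6 8 1]
Step 7: demand=5,sold=1 ship[2->3]=1 ship[1->2]=1 ship[0->1]=1 prod=4 -> [24 6 8 1]
Step 8: demand=5,sold=1 ship[2->3]=1 ship[1->2]=1 ship[0->1]=1 prod=4 -> [27 6 8 1]
Step 9: demand=5,sold=1 ship[2->3]=1 ship[1->2]=1 ship[0->1]=1 prod=4 -> [30 6 8 1]
Step 10: demand=5,sold=1 ship[2->3]=1 ship[1->2]=1 ship[0->1]=1 prod=4 -> [33 6 8 1]
Step 11: demand=5,sold=1 ship[2->3]=1 ship[1->2]=1 ship[0->1]=1 prod=4 -> [36 6 8 1]
Step 12: demand=5,sold=1 ship[2->3]=1 ship[1->2]=1 ship[0->1]=1 prod=4 -> [39 6 8 1]
First stockout at step 6

6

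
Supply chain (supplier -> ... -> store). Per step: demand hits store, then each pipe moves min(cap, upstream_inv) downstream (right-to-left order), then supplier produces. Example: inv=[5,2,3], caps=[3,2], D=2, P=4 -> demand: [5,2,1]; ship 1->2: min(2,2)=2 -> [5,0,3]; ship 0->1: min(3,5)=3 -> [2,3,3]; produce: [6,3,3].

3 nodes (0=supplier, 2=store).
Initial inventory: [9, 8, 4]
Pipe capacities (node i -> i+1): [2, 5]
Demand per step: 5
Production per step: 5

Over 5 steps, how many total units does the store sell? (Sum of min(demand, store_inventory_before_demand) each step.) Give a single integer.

Answer: 18

Derivation:
Step 1: sold=4 (running total=4) -> [12 5 5]
Step 2: sold=5 (running total=9) -> [15 2 5]
Step 3: sold=5 (running total=14) -> [18 2 2]
Step 4: sold=2 (running total=16) -> [21 2 2]
Step 5: sold=2 (running total=18) -> [24 2 2]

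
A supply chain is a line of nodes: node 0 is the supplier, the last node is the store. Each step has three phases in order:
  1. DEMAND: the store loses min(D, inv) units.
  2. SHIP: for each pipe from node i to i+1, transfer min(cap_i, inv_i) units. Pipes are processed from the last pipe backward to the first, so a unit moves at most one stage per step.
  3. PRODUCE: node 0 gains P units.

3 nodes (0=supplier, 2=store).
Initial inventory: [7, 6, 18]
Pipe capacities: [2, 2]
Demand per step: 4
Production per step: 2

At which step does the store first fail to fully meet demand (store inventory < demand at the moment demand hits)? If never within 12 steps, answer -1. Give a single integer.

Step 1: demand=4,sold=4 ship[1->2]=2 ship[0->1]=2 prod=2 -> [7 6 16]
Step 2: demand=4,sold=4 ship[1->2]=2 ship[0->1]=2 prod=2 -> [7 6 14]
Step 3: demand=4,sold=4 ship[1->2]=2 ship[0->1]=2 prod=2 -> [7 6 12]
Step 4: demand=4,sold=4 ship[1->2]=2 ship[0->1]=2 prod=2 -> [7 6 10]
Step 5: demand=4,sold=4 ship[1->2]=2 ship[0->1]=2 prod=2 -> [7 6 8]
Step 6: demand=4,sold=4 ship[1->2]=2 ship[0->1]=2 prod=2 -> [7 6 6]
Step 7: demand=4,sold=4 ship[1->2]=2 ship[0->1]=2 prod=2 -> [7 6 4]
Step 8: demand=4,sold=4 ship[1->2]=2 ship[0->1]=2 prod=2 -> [7 6 2]
Step 9: demand=4,sold=2 ship[1->2]=2 ship[0->1]=2 prod=2 -> [7 6 2]
Step 10: demand=4,sold=2 ship[1->2]=2 ship[0->1]=2 prod=2 -> [7 6 2]
Step 11: demand=4,sold=2 ship[1->2]=2 ship[0->1]=2 prod=2 -> [7 6 2]
Step 12: demand=4,sold=2 ship[1->2]=2 ship[0->1]=2 prod=2 -> [7 6 2]
First stockout at step 9

9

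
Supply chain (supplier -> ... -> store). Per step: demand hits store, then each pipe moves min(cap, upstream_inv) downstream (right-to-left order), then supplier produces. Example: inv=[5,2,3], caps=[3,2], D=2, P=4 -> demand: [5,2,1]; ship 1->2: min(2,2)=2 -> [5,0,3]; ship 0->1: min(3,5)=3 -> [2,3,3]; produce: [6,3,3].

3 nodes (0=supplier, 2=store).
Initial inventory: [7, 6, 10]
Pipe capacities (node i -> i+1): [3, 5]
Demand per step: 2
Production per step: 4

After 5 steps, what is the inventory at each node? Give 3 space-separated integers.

Step 1: demand=2,sold=2 ship[1->2]=5 ship[0->1]=3 prod=4 -> inv=[8 4 13]
Step 2: demand=2,sold=2 ship[1->2]=4 ship[0->1]=3 prod=4 -> inv=[9 3 15]
Step 3: demand=2,sold=2 ship[1->2]=3 ship[0->1]=3 prod=4 -> inv=[10 3 16]
Step 4: demand=2,sold=2 ship[1->2]=3 ship[0->1]=3 prod=4 -> inv=[11 3 17]
Step 5: demand=2,sold=2 ship[1->2]=3 ship[0->1]=3 prod=4 -> inv=[12 3 18]

12 3 18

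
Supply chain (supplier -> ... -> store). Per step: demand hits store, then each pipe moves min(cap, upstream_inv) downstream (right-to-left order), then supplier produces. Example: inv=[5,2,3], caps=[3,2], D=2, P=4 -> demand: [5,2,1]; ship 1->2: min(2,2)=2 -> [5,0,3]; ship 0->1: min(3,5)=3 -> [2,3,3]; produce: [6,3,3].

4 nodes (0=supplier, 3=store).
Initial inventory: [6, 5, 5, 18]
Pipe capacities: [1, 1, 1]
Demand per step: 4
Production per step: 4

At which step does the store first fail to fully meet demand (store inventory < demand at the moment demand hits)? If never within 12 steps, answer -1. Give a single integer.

Step 1: demand=4,sold=4 ship[2->3]=1 ship[1->2]=1 ship[0->1]=1 prod=4 -> [9 5 5 15]
Step 2: demand=4,sold=4 ship[2->3]=1 ship[1->2]=1 ship[0->1]=1 prod=4 -> [12 5 5 12]
Step 3: demand=4,sold=4 ship[2->3]=1 ship[1->2]=1 ship[0->1]=1 prod=4 -> [15 5 5 9]
Step 4: demand=4,sold=4 ship[2->3]=1 ship[1->2]=1 ship[0->1]=1 prod=4 -> [18 5 5 6]
Step 5: demand=4,sold=4 ship[2->3]=1 ship[1->2]=1 ship[0->1]=1 prod=4 -> [21 5 5 3]
Step 6: demand=4,sold=3 ship[2->3]=1 ship[1->2]=1 ship[0->1]=1 prod=4 -> [24 5 5 1]
Step 7: demand=4,sold=1 ship[2->3]=1 ship[1->2]=1 ship[0->1]=1 prod=4 -> [27 5 5 1]
Step 8: demand=4,sold=1 ship[2->3]=1 ship[1->2]=1 ship[0->1]=1 prod=4 -> [30 5 5 1]
Step 9: demand=4,sold=1 ship[2->3]=1 ship[1->2]=1 ship[0->1]=1 prod=4 -> [33 5 5 1]
Step 10: demand=4,sold=1 ship[2->3]=1 ship[1->2]=1 ship[0->1]=1 prod=4 -> [36 5 5 1]
Step 11: demand=4,sold=1 ship[2->3]=1 ship[1->2]=1 ship[0->1]=1 prod=4 -> [39 5 5 1]
Step 12: demand=4,sold=1 ship[2->3]=1 ship[1->2]=1 ship[0->1]=1 prod=4 -> [42 5 5 1]
First stockout at step 6

6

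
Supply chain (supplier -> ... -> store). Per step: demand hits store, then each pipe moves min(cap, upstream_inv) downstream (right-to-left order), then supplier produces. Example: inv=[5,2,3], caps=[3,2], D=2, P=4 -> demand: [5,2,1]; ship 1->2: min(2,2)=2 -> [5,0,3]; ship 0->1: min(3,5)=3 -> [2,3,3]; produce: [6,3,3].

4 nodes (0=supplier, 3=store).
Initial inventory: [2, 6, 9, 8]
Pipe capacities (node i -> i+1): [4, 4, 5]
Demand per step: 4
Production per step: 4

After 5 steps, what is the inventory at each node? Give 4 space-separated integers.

Step 1: demand=4,sold=4 ship[2->3]=5 ship[1->2]=4 ship[0->1]=2 prod=4 -> inv=[4 4 8 9]
Step 2: demand=4,sold=4 ship[2->3]=5 ship[1->2]=4 ship[0->1]=4 prod=4 -> inv=[4 4 7 10]
Step 3: demand=4,sold=4 ship[2->3]=5 ship[1->2]=4 ship[0->1]=4 prod=4 -> inv=[4 4 6 11]
Step 4: demand=4,sold=4 ship[2->3]=5 ship[1->2]=4 ship[0->1]=4 prod=4 -> inv=[4 4 5 12]
Step 5: demand=4,sold=4 ship[2->3]=5 ship[1->2]=4 ship[0->1]=4 prod=4 -> inv=[4 4 4 13]

4 4 4 13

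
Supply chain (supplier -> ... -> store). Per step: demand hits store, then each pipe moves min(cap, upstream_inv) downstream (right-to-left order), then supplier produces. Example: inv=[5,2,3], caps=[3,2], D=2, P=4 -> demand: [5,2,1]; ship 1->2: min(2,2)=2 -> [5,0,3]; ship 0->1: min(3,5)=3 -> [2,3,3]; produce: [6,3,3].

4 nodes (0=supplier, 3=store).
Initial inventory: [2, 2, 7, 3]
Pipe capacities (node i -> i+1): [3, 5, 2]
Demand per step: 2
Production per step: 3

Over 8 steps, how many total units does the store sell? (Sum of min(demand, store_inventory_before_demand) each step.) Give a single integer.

Step 1: sold=2 (running total=2) -> [3 2 7 3]
Step 2: sold=2 (running total=4) -> [3 3 7 3]
Step 3: sold=2 (running total=6) -> [3 3 8 3]
Step 4: sold=2 (running total=8) -> [3 3 9 3]
Step 5: sold=2 (running total=10) -> [3 3 10 3]
Step 6: sold=2 (running total=12) -> [3 3 11 3]
Step 7: sold=2 (running total=14) -> [3 3 12 3]
Step 8: sold=2 (running total=16) -> [3 3 13 3]

Answer: 16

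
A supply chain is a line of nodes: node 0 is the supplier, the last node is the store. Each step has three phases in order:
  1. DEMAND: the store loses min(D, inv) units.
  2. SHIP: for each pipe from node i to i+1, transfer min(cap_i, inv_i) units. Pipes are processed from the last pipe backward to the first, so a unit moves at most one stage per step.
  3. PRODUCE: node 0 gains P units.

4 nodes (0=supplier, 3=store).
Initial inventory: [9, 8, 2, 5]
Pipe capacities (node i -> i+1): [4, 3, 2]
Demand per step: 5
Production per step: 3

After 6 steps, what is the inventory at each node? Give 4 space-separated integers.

Step 1: demand=5,sold=5 ship[2->3]=2 ship[1->2]=3 ship[0->1]=4 prod=3 -> inv=[8 9 3 2]
Step 2: demand=5,sold=2 ship[2->3]=2 ship[1->2]=3 ship[0->1]=4 prod=3 -> inv=[7 10 4 2]
Step 3: demand=5,sold=2 ship[2->3]=2 ship[1->2]=3 ship[0->1]=4 prod=3 -> inv=[6 11 5 2]
Step 4: demand=5,sold=2 ship[2->3]=2 ship[1->2]=3 ship[0->1]=4 prod=3 -> inv=[5 12 6 2]
Step 5: demand=5,sold=2 ship[2->3]=2 ship[1->2]=3 ship[0->1]=4 prod=3 -> inv=[4 13 7 2]
Step 6: demand=5,sold=2 ship[2->3]=2 ship[1->2]=3 ship[0->1]=4 prod=3 -> inv=[3 14 8 2]

3 14 8 2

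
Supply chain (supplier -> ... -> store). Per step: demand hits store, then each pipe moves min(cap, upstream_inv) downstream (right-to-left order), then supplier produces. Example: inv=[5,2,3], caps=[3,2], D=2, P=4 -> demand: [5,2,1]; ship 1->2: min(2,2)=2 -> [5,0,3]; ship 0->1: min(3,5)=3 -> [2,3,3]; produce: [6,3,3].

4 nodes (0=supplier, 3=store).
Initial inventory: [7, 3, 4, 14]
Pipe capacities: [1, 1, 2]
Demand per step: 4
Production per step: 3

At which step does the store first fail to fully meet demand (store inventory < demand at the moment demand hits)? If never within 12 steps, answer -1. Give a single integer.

Step 1: demand=4,sold=4 ship[2->3]=2 ship[1->2]=1 ship[0->1]=1 prod=3 -> [9 3 3 12]
Step 2: demand=4,sold=4 ship[2->3]=2 ship[1->2]=1 ship[0->1]=1 prod=3 -> [11 3 2 10]
Step 3: demand=4,sold=4 ship[2->3]=2 ship[1->2]=1 ship[0->1]=1 prod=3 -> [13 3 1 8]
Step 4: demand=4,sold=4 ship[2->3]=1 ship[1->2]=1 ship[0->1]=1 prod=3 -> [15 3 1 5]
Step 5: demand=4,sold=4 ship[2->3]=1 ship[1->2]=1 ship[0->1]=1 prod=3 -> [17 3 1 2]
Step 6: demand=4,sold=2 ship[2->3]=1 ship[1->2]=1 ship[0->1]=1 prod=3 -> [19 3 1 1]
Step 7: demand=4,sold=1 ship[2->3]=1 ship[1->2]=1 ship[0->1]=1 prod=3 -> [21 3 1 1]
Step 8: demand=4,sold=1 ship[2->3]=1 ship[1->2]=1 ship[0->1]=1 prod=3 -> [23 3 1 1]
Step 9: demand=4,sold=1 ship[2->3]=1 ship[1->2]=1 ship[0->1]=1 prod=3 -> [25 3 1 1]
Step 10: demand=4,sold=1 ship[2->3]=1 ship[1->2]=1 ship[0->1]=1 prod=3 -> [27 3 1 1]
Step 11: demand=4,sold=1 ship[2->3]=1 ship[1->2]=1 ship[0->1]=1 prod=3 -> [29 3 1 1]
Step 12: demand=4,sold=1 ship[2->3]=1 ship[1->2]=1 ship[0->1]=1 prod=3 -> [31 3 1 1]
First stockout at step 6

6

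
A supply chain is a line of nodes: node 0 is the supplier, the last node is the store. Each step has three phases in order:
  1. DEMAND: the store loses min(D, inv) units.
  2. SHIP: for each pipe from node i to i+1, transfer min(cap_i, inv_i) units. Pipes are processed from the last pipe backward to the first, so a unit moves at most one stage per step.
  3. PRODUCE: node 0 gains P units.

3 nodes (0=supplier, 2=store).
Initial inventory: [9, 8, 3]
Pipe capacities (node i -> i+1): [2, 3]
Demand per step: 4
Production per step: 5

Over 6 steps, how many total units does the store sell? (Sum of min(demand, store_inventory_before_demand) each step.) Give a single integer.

Answer: 18

Derivation:
Step 1: sold=3 (running total=3) -> [12 7 3]
Step 2: sold=3 (running total=6) -> [15 6 3]
Step 3: sold=3 (running total=9) -> [18 5 3]
Step 4: sold=3 (running total=12) -> [21 4 3]
Step 5: sold=3 (running total=15) -> [24 3 3]
Step 6: sold=3 (running total=18) -> [27 2 3]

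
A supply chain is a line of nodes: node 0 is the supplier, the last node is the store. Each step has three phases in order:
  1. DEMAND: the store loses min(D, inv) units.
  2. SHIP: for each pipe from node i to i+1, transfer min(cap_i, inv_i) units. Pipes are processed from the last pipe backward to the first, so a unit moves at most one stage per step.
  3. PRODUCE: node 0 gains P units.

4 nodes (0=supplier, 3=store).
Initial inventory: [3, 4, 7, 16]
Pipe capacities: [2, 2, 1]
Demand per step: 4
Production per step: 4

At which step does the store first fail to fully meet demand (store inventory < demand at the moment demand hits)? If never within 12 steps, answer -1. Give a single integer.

Step 1: demand=4,sold=4 ship[2->3]=1 ship[1->2]=2 ship[0->1]=2 prod=4 -> [5 4 8 13]
Step 2: demand=4,sold=4 ship[2->3]=1 ship[1->2]=2 ship[0->1]=2 prod=4 -> [7 4 9 10]
Step 3: demand=4,sold=4 ship[2->3]=1 ship[1->2]=2 ship[0->1]=2 prod=4 -> [9 4 10 7]
Step 4: demand=4,sold=4 ship[2->3]=1 ship[1->2]=2 ship[0->1]=2 prod=4 -> [11 4 11 4]
Step 5: demand=4,sold=4 ship[2->3]=1 ship[1->2]=2 ship[0->1]=2 prod=4 -> [13 4 12 1]
Step 6: demand=4,sold=1 ship[2->3]=1 ship[1->2]=2 ship[0->1]=2 prod=4 -> [15 4 13 1]
Step 7: demand=4,sold=1 ship[2->3]=1 ship[1->2]=2 ship[0->1]=2 prod=4 -> [17 4 14 1]
Step 8: demand=4,sold=1 ship[2->3]=1 ship[1->2]=2 ship[0->1]=2 prod=4 -> [19 4 15 1]
Step 9: demand=4,sold=1 ship[2->3]=1 ship[1->2]=2 ship[0->1]=2 prod=4 -> [21 4 16 1]
Step 10: demand=4,sold=1 ship[2->3]=1 ship[1->2]=2 ship[0->1]=2 prod=4 -> [23 4 17 1]
Step 11: demand=4,sold=1 ship[2->3]=1 ship[1->2]=2 ship[0->1]=2 prod=4 -> [25 4 18 1]
Step 12: demand=4,sold=1 ship[2->3]=1 ship[1->2]=2 ship[0->1]=2 prod=4 -> [27 4 19 1]
First stockout at step 6

6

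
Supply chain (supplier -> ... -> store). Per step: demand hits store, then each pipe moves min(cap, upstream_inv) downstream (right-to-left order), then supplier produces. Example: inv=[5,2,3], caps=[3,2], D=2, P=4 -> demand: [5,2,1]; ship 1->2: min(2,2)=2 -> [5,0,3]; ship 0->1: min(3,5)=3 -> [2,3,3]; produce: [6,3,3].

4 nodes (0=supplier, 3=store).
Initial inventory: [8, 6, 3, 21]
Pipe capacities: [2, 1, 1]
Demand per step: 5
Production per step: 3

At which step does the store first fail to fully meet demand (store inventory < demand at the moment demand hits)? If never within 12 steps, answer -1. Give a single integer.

Step 1: demand=5,sold=5 ship[2->3]=1 ship[1->2]=1 ship[0->1]=2 prod=3 -> [9 7 3 17]
Step 2: demand=5,sold=5 ship[2->3]=1 ship[1->2]=1 ship[0->1]=2 prod=3 -> [10 8 3 13]
Step 3: demand=5,sold=5 ship[2->3]=1 ship[1->2]=1 ship[0->1]=2 prod=3 -> [11 9 3 9]
Step 4: demand=5,sold=5 ship[2->3]=1 ship[1->2]=1 ship[0->1]=2 prod=3 -> [12 10 3 5]
Step 5: demand=5,sold=5 ship[2->3]=1 ship[1->2]=1 ship[0->1]=2 prod=3 -> [13 11 3 1]
Step 6: demand=5,sold=1 ship[2->3]=1 ship[1->2]=1 ship[0->1]=2 prod=3 -> [14 12 3 1]
Step 7: demand=5,sold=1 ship[2->3]=1 ship[1->2]=1 ship[0->1]=2 prod=3 -> [15 13 3 1]
Step 8: demand=5,sold=1 ship[2->3]=1 ship[1->2]=1 ship[0->1]=2 prod=3 -> [16 14 3 1]
Step 9: demand=5,sold=1 ship[2->3]=1 ship[1->2]=1 ship[0->1]=2 prod=3 -> [17 15 3 1]
Step 10: demand=5,sold=1 ship[2->3]=1 ship[1->2]=1 ship[0->1]=2 prod=3 -> [18 16 3 1]
Step 11: demand=5,sold=1 ship[2->3]=1 ship[1->2]=1 ship[0->1]=2 prod=3 -> [19 17 3 1]
Step 12: demand=5,sold=1 ship[2->3]=1 ship[1->2]=1 ship[0->1]=2 prod=3 -> [20 18 3 1]
First stockout at step 6

6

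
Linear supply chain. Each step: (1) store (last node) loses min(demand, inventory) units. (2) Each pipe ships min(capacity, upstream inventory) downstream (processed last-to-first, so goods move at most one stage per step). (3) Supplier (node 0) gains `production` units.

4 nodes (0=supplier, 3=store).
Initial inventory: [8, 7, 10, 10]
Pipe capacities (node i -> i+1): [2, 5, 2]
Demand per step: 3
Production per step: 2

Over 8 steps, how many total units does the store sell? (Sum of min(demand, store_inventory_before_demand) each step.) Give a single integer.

Step 1: sold=3 (running total=3) -> [8 4 13 9]
Step 2: sold=3 (running total=6) -> [8 2 15 8]
Step 3: sold=3 (running total=9) -> [8 2 15 7]
Step 4: sold=3 (running total=12) -> [8 2 15 6]
Step 5: sold=3 (running total=15) -> [8 2 15 5]
Step 6: sold=3 (running total=18) -> [8 2 15 4]
Step 7: sold=3 (running total=21) -> [8 2 15 3]
Step 8: sold=3 (running total=24) -> [8 2 15 2]

Answer: 24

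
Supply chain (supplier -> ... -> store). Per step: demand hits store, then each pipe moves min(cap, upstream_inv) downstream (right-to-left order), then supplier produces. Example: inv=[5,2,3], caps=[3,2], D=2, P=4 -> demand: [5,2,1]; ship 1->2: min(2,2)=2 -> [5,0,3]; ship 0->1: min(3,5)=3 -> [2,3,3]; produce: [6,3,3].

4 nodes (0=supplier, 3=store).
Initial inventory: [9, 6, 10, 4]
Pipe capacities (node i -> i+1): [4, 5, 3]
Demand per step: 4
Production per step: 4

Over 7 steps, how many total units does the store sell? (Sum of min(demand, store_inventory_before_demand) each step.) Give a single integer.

Step 1: sold=4 (running total=4) -> [9 5 12 3]
Step 2: sold=3 (running total=7) -> [9 4 14 3]
Step 3: sold=3 (running total=10) -> [9 4 15 3]
Step 4: sold=3 (running total=13) -> [9 4 16 3]
Step 5: sold=3 (running total=16) -> [9 4 17 3]
Step 6: sold=3 (running total=19) -> [9 4 18 3]
Step 7: sold=3 (running total=22) -> [9 4 19 3]

Answer: 22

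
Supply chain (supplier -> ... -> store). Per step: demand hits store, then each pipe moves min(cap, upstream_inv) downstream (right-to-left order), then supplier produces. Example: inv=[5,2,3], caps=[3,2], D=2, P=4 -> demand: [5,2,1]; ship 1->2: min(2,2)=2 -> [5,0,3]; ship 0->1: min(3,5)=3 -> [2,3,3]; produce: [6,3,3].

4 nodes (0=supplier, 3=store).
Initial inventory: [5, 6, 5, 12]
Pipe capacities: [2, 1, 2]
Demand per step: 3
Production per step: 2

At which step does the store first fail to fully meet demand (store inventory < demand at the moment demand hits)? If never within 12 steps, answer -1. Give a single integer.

Step 1: demand=3,sold=3 ship[2->3]=2 ship[1->2]=1 ship[0->1]=2 prod=2 -> [5 7 4 11]
Step 2: demand=3,sold=3 ship[2->3]=2 ship[1->2]=1 ship[0->1]=2 prod=2 -> [5 8 3 10]
Step 3: demand=3,sold=3 ship[2->3]=2 ship[1->2]=1 ship[0->1]=2 prod=2 -> [5 9 2 9]
Step 4: demand=3,sold=3 ship[2->3]=2 ship[1->2]=1 ship[0->1]=2 prod=2 -> [5 10 1 8]
Step 5: demand=3,sold=3 ship[2->3]=1 ship[1->2]=1 ship[0->1]=2 prod=2 -> [5 11 1 6]
Step 6: demand=3,sold=3 ship[2->3]=1 ship[1->2]=1 ship[0->1]=2 prod=2 -> [5 12 1 4]
Step 7: demand=3,sold=3 ship[2->3]=1 ship[1->2]=1 ship[0->1]=2 prod=2 -> [5 13 1 2]
Step 8: demand=3,sold=2 ship[2->3]=1 ship[1->2]=1 ship[0->1]=2 prod=2 -> [5 14 1 1]
Step 9: demand=3,sold=1 ship[2->3]=1 ship[1->2]=1 ship[0->1]=2 prod=2 -> [5 15 1 1]
Step 10: demand=3,sold=1 ship[2->3]=1 ship[1->2]=1 ship[0->1]=2 prod=2 -> [5 16 1 1]
Step 11: demand=3,sold=1 ship[2->3]=1 ship[1->2]=1 ship[0->1]=2 prod=2 -> [5 17 1 1]
Step 12: demand=3,sold=1 ship[2->3]=1 ship[1->2]=1 ship[0->1]=2 prod=2 -> [5 18 1 1]
First stockout at step 8

8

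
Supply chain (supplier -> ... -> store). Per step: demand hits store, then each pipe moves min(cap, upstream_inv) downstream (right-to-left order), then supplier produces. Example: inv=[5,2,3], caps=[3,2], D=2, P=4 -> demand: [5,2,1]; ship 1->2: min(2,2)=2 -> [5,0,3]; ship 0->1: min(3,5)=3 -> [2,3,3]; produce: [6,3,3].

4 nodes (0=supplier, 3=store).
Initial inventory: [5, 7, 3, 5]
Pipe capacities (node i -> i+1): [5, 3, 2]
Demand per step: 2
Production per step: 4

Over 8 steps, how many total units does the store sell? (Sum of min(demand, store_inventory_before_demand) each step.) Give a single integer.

Step 1: sold=2 (running total=2) -> [4 9 4 5]
Step 2: sold=2 (running total=4) -> [4 10 5 5]
Step 3: sold=2 (running total=6) -> [4 11 6 5]
Step 4: sold=2 (running total=8) -> [4 12 7 5]
Step 5: sold=2 (running total=10) -> [4 13 8 5]
Step 6: sold=2 (running total=12) -> [4 14 9 5]
Step 7: sold=2 (running total=14) -> [4 15 10 5]
Step 8: sold=2 (running total=16) -> [4 16 11 5]

Answer: 16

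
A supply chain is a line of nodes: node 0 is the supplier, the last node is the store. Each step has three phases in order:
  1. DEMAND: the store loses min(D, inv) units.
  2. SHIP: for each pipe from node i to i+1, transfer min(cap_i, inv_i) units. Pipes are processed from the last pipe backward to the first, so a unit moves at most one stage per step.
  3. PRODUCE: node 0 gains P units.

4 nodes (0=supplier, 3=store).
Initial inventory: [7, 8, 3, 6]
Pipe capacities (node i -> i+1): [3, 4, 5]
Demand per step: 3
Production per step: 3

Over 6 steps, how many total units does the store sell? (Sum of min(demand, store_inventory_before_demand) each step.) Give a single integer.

Answer: 18

Derivation:
Step 1: sold=3 (running total=3) -> [7 7 4 6]
Step 2: sold=3 (running total=6) -> [7 6 4 7]
Step 3: sold=3 (running total=9) -> [7 5 4 8]
Step 4: sold=3 (running total=12) -> [7 4 4 9]
Step 5: sold=3 (running total=15) -> [7 3 4 10]
Step 6: sold=3 (running total=18) -> [7 3 3 11]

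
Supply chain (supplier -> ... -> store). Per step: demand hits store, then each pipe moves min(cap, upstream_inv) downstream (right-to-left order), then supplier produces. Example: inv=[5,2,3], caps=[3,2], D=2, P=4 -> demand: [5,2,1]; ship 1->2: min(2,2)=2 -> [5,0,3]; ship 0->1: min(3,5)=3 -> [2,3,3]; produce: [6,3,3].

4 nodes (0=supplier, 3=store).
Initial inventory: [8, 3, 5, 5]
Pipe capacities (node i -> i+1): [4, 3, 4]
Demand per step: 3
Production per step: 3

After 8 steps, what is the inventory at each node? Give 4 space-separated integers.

Step 1: demand=3,sold=3 ship[2->3]=4 ship[1->2]=3 ship[0->1]=4 prod=3 -> inv=[7 4 4 6]
Step 2: demand=3,sold=3 ship[2->3]=4 ship[1->2]=3 ship[0->1]=4 prod=3 -> inv=[6 5 3 7]
Step 3: demand=3,sold=3 ship[2->3]=3 ship[1->2]=3 ship[0->1]=4 prod=3 -> inv=[5 6 3 7]
Step 4: demand=3,sold=3 ship[2->3]=3 ship[1->2]=3 ship[0->1]=4 prod=3 -> inv=[4 7 3 7]
Step 5: demand=3,sold=3 ship[2->3]=3 ship[1->2]=3 ship[0->1]=4 prod=3 -> inv=[3 8 3 7]
Step 6: demand=3,sold=3 ship[2->3]=3 ship[1->2]=3 ship[0->1]=3 prod=3 -> inv=[3 8 3 7]
Step 7: demand=3,sold=3 ship[2->3]=3 ship[1->2]=3 ship[0->1]=3 prod=3 -> inv=[3 8 3 7]
Step 8: demand=3,sold=3 ship[2->3]=3 ship[1->2]=3 ship[0->1]=3 prod=3 -> inv=[3 8 3 7]

3 8 3 7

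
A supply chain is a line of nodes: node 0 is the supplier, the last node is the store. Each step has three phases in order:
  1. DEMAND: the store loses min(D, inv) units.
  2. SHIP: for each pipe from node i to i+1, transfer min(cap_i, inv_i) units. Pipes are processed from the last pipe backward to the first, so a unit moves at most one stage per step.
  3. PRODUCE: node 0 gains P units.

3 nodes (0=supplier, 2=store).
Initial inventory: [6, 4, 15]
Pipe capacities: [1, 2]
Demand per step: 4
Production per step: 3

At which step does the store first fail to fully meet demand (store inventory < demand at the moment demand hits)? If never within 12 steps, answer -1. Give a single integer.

Step 1: demand=4,sold=4 ship[1->2]=2 ship[0->1]=1 prod=3 -> [8 3 13]
Step 2: demand=4,sold=4 ship[1->2]=2 ship[0->1]=1 prod=3 -> [10 2 11]
Step 3: demand=4,sold=4 ship[1->2]=2 ship[0->1]=1 prod=3 -> [12 1 9]
Step 4: demand=4,sold=4 ship[1->2]=1 ship[0->1]=1 prod=3 -> [14 1 6]
Step 5: demand=4,sold=4 ship[1->2]=1 ship[0->1]=1 prod=3 -> [16 1 3]
Step 6: demand=4,sold=3 ship[1->2]=1 ship[0->1]=1 prod=3 -> [18 1 1]
Step 7: demand=4,sold=1 ship[1->2]=1 ship[0->1]=1 prod=3 -> [20 1 1]
Step 8: demand=4,sold=1 ship[1->2]=1 ship[0->1]=1 prod=3 -> [22 1 1]
Step 9: demand=4,sold=1 ship[1->2]=1 ship[0->1]=1 prod=3 -> [24 1 1]
Step 10: demand=4,sold=1 ship[1->2]=1 ship[0->1]=1 prod=3 -> [26 1 1]
Step 11: demand=4,sold=1 ship[1->2]=1 ship[0->1]=1 prod=3 -> [28 1 1]
Step 12: demand=4,sold=1 ship[1->2]=1 ship[0->1]=1 prod=3 -> [30 1 1]
First stockout at step 6

6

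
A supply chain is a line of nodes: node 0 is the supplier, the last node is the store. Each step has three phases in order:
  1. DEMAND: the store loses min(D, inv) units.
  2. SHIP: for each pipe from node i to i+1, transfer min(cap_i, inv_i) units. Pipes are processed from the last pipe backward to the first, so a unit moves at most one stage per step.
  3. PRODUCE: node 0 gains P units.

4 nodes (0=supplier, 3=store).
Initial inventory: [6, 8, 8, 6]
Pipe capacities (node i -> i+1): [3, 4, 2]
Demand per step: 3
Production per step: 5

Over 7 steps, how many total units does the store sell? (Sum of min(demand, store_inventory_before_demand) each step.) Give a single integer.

Step 1: sold=3 (running total=3) -> [8 7 10 5]
Step 2: sold=3 (running total=6) -> [10 6 12 4]
Step 3: sold=3 (running total=9) -> [12 5 14 3]
Step 4: sold=3 (running total=12) -> [14 4 16 2]
Step 5: sold=2 (running total=14) -> [16 3 18 2]
Step 6: sold=2 (running total=16) -> [18 3 19 2]
Step 7: sold=2 (running total=18) -> [20 3 20 2]

Answer: 18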